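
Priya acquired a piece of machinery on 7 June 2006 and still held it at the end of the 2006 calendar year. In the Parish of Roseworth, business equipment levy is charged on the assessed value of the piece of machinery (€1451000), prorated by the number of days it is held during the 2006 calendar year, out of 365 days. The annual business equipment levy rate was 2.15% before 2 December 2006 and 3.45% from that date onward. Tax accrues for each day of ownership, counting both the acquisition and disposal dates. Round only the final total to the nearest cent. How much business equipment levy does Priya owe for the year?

€19328.12

7 June – 1 December 2006: 178 days at 2.15% → €1451000 × 2.15% × 178/365 = €15213.6356
2 December – 31 December 2006: 30 days at 3.45% → €1451000 × 3.45% × 30/365 = €4114.4795
Total = €19328.1151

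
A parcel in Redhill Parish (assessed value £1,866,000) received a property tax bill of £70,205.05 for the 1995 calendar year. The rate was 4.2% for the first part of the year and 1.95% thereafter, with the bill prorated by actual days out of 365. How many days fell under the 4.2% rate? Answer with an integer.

294 days

Let d = days at the first rate; then 365 − d days at the second rate.
£1,866,000 × [4.2%·d + 1.95%·(365−d)] / 365 = £70,205.05
Solving gives d = 294, so the new rate took effect on 22 October 1995.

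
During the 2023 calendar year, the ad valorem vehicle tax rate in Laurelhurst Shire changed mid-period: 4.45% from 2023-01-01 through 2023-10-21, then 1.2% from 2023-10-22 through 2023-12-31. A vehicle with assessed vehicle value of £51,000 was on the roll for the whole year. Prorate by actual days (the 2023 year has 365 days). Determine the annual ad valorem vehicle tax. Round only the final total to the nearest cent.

£1,947.08

2023-01-01 to 2023-10-21: 294 days at 4.45% → £51,000 × 4.45% × 294/365 = £1,828.0356
2023-10-22 to 2023-12-31: 71 days at 1.2% → £51,000 × 1.2% × 71/365 = £119.0466
Total = £1,947.0822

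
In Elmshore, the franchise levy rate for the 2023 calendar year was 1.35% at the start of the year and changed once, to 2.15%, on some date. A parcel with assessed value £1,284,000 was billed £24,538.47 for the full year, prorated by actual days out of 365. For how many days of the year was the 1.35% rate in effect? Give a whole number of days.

Let d = days at the first rate; then 365 − d days at the second rate.
£1,284,000 × [1.35%·d + 2.15%·(365−d)] / 365 = £24,538.47
Solving gives d = 109, so the new rate took effect on 20 April 2023.

109 days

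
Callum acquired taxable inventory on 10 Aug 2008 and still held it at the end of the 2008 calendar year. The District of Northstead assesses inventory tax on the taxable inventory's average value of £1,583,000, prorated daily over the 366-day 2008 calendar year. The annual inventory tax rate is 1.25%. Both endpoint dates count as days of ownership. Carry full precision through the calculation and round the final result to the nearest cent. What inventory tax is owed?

Days held (10 Aug – 31 Dec 2008): 144 out of 366
Tax = £1,583,000 × 1.25% × 144/366 = £7,785.2459

£7,785.25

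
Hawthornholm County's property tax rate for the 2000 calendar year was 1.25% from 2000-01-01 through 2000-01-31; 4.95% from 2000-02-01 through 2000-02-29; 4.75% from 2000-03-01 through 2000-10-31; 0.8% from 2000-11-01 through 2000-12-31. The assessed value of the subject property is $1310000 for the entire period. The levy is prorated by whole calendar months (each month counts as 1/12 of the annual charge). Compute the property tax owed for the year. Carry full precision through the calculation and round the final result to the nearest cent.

2000-01-01 to 2000-01-31: 1 month at 1.25% → $1310000 × 1.25% × 1/12 = $1364.5833
2000-02-01 to 2000-02-29: 1 month at 4.95% → $1310000 × 4.95% × 1/12 = $5403.7500
2000-03-01 to 2000-10-31: 8 months at 4.75% → $1310000 × 4.75% × 8/12 = $41483.3333
2000-11-01 to 2000-12-31: 2 months at 0.8% → $1310000 × 0.8% × 2/12 = $1746.6667
Total = $49998.3333

$49998.33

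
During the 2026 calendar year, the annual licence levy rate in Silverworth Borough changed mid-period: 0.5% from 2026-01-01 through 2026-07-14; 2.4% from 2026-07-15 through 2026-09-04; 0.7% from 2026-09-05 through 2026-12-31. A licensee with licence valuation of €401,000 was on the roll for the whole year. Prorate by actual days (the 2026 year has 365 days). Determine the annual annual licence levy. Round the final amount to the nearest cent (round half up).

€3,349.72

2026-01-01 to 2026-07-14: 195 days at 0.5% → €401,000 × 0.5% × 195/365 = €1,071.1644
2026-07-15 to 2026-09-04: 52 days at 2.4% → €401,000 × 2.4% × 52/365 = €1,371.0904
2026-09-05 to 2026-12-31: 118 days at 0.7% → €401,000 × 0.7% × 118/365 = €907.4685
Total = €3,349.7233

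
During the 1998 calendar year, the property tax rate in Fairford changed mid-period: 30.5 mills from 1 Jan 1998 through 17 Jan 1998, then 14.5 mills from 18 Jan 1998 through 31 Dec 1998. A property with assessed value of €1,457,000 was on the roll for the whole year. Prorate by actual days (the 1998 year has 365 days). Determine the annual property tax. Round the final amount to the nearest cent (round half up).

€22,212.26

1 Jan – 17 Jan 1998: 17 days at 30.5 mills → €1,457,000 × 3.05% × 17/365 = €2,069.7384
18 Jan – 31 Dec 1998: 348 days at 14.5 mills → €1,457,000 × 1.45% × 348/365 = €20,142.5260
Total = €22,212.2644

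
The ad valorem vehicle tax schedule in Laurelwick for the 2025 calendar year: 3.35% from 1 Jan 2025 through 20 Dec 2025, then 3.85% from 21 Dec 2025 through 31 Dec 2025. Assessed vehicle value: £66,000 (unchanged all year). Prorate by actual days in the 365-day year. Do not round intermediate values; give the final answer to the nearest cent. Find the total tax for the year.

£2,220.95

1 Jan – 20 Dec 2025: 354 days at 3.35% → £66,000 × 3.35% × 354/365 = £2,144.3671
21 Dec – 31 Dec 2025: 11 days at 3.85% → £66,000 × 3.85% × 11/365 = £76.5781
Total = £2,220.9452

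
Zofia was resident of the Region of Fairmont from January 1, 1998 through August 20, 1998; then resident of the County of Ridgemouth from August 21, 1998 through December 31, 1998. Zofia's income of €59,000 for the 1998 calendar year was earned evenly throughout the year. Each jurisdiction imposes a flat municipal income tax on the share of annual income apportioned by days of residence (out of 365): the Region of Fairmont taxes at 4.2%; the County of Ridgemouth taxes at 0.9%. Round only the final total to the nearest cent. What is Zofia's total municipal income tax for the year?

€1,768.55

The Region of Fairmont, January 1 – August 20, 1998: 232 days → €59,000 × 4.2% × 232/365 = €1,575.0575
The County of Ridgemouth, August 21 – December 31, 1998: 133 days → €59,000 × 0.9% × 133/365 = €193.4877
Total = €1,768.5452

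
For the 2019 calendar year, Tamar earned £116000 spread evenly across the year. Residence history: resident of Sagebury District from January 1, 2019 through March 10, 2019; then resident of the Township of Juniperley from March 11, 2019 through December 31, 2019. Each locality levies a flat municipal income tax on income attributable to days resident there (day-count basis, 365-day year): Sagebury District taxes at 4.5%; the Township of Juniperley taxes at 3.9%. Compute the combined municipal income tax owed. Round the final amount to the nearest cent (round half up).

£4655.57

Sagebury District, January 1 – March 10, 2019: 69 days → £116000 × 4.5% × 69/365 = £986.7945
The Township of Juniperley, March 11 – December 31, 2019: 296 days → £116000 × 3.9% × 296/365 = £3668.7781
Total = £4655.5726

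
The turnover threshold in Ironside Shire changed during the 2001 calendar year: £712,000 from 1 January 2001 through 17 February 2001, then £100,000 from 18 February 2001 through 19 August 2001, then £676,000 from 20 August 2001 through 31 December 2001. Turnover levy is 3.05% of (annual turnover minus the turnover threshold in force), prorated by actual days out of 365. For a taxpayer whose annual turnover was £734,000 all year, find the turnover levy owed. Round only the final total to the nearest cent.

£10,432.67

1 January – 17 February 2001: 48 days, exemption £712,000 → (£734,000 − £712,000) × 3.05% × 48/365 = £88.2411
18 February – 19 August 2001: 183 days, exemption £100,000 → (£734,000 − £100,000) × 3.05% × 183/365 = £9,694.9890
20 August – 31 December 2001: 134 days, exemption £676,000 → (£734,000 − £676,000) × 3.05% × 134/365 = £649.4411
Total = £10,432.6712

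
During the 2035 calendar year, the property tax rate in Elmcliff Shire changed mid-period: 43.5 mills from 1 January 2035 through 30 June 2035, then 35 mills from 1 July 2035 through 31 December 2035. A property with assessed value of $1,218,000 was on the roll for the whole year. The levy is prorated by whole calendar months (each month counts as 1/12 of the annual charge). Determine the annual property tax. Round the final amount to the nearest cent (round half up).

$47,806.50

1 January – 30 June 2035: 6 months at 43.5 mills → $1,218,000 × 4.35% × 6/12 = $26,491.5000
1 July – 31 December 2035: 6 months at 35 mills → $1,218,000 × 3.5% × 6/12 = $21,315.0000
Total = $47,806.5000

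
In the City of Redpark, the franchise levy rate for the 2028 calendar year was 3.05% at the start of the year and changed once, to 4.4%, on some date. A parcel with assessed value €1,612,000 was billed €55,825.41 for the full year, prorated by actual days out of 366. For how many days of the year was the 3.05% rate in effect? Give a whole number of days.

254 days

Let d = days at the first rate; then 366 − d days at the second rate.
€1,612,000 × [3.05%·d + 4.4%·(366−d)] / 366 = €55,825.41
Solving gives d = 254, so the new rate took effect on 11 Sep 2028.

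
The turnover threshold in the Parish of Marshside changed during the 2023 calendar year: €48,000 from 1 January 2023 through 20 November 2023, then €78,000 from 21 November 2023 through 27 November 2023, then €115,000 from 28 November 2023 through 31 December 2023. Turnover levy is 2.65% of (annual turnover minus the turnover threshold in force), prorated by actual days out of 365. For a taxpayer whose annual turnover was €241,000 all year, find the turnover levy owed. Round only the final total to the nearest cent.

€4,933.86

1 January – 20 November 2023: 324 days, exemption €48,000 → (€241,000 − €48,000) × 2.65% × 324/365 = €4,539.9945
21 November – 27 November 2023: 7 days, exemption €78,000 → (€241,000 − €78,000) × 2.65% × 7/365 = €82.8397
28 November – 31 December 2023: 34 days, exemption €115,000 → (€241,000 − €115,000) × 2.65% × 34/365 = €311.0301
Total = €4,933.8644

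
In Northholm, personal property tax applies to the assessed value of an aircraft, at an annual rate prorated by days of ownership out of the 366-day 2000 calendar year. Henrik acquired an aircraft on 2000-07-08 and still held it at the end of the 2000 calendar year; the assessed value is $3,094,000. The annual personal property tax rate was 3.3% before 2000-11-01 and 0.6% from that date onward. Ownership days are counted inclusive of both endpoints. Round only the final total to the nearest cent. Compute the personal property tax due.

$35,454.20

2000-07-08 to 2000-10-31: 116 days at 3.3% → $3,094,000 × 3.3% × 116/366 = $32,360.1967
2000-11-01 to 2000-12-31: 61 days at 0.6% → $3,094,000 × 0.6% × 61/366 = $3,094.0000
Total = $35,454.1967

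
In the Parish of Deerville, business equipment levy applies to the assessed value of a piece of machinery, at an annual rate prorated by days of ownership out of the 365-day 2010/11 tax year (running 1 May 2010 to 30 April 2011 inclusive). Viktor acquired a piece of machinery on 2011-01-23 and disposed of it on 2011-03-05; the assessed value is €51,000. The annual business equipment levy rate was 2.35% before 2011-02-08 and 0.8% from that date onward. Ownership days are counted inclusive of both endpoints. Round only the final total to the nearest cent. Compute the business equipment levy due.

€81.60

2011-01-23 to 2011-02-07: 16 days at 2.35% → €51,000 × 2.35% × 16/365 = €52.5370
2011-02-08 to 2011-03-05: 26 days at 0.8% → €51,000 × 0.8% × 26/365 = €29.0630
Total = €81.6000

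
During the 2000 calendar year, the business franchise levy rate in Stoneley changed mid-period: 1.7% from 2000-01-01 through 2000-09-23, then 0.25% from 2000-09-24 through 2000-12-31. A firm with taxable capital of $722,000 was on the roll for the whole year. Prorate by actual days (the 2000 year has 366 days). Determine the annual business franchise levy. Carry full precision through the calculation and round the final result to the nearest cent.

$9,442.22

2000-01-01 to 2000-09-23: 267 days at 1.7% → $722,000 × 1.7% × 267/366 = $8,953.9836
2000-09-24 to 2000-12-31: 99 days at 0.25% → $722,000 × 0.25% × 99/366 = $488.2377
Total = $9,442.2213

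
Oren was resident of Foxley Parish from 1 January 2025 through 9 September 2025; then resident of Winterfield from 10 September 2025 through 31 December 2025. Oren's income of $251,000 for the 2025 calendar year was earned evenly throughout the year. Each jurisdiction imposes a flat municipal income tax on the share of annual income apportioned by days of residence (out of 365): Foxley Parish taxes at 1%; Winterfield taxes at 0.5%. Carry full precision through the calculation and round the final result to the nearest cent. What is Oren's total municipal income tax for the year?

Foxley Parish, 1 January – 9 September 2025: 252 days → $251,000 × 1% × 252/365 = $1,732.9315
Winterfield, 10 September – 31 December 2025: 113 days → $251,000 × 0.5% × 113/365 = $388.5342
Total = $2,121.4658

$2,121.47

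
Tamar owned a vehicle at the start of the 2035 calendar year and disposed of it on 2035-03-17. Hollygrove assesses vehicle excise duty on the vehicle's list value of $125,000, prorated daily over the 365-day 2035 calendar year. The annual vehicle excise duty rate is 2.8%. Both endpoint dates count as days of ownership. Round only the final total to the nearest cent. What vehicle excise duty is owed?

$728.77

Days held (2035-01-01 to 2035-03-17): 76 out of 365
Tax = $125,000 × 2.8% × 76/365 = $728.7671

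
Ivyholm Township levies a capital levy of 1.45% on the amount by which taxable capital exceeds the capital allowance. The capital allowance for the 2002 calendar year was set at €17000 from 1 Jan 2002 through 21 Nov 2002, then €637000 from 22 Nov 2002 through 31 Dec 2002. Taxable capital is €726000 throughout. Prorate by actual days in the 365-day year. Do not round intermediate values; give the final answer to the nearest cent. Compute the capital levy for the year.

€9295.29

1 Jan – 21 Nov 2002: 325 days, exemption €17000 → (€726000 − €17000) × 1.45% × 325/365 = €9153.8699
22 Nov – 31 Dec 2002: 40 days, exemption €637000 → (€726000 − €637000) × 1.45% × 40/365 = €141.4247
Total = €9295.2945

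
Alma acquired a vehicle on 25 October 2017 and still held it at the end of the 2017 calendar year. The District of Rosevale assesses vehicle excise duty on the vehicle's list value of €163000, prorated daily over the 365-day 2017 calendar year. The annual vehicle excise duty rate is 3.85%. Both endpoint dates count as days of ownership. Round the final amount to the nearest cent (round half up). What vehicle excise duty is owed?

Days held (25 October – 31 December 2017): 68 out of 365
Tax = €163000 × 3.85% × 68/365 = €1169.1342

€1169.13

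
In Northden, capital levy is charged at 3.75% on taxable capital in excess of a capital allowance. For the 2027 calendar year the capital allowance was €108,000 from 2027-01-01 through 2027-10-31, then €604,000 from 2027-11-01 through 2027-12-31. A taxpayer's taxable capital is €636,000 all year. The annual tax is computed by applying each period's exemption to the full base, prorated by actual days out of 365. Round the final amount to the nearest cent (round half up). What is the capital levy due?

€16,691.51

2027-01-01 to 2027-10-31: 304 days, exemption €108,000 → (€636,000 − €108,000) × 3.75% × 304/365 = €16,490.9589
2027-11-01 to 2027-12-31: 61 days, exemption €604,000 → (€636,000 − €604,000) × 3.75% × 61/365 = €200.5479
Total = €16,691.5068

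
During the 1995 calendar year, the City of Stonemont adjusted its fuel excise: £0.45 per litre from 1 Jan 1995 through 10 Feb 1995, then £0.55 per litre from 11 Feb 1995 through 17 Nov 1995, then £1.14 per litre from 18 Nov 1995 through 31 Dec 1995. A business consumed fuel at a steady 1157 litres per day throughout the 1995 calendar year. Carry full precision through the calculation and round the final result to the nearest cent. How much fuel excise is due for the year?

£257559.77

1 Jan – 10 Feb 1995: 41 days × 1157 litres/day = 47,437 litres at £0.45/litre → £21346.65
11 Feb – 17 Nov 1995: 280 days × 1157 litres/day = 323,960 litres at £0.55/litre → £178178.00
18 Nov – 31 Dec 1995: 44 days × 1157 litres/day = 50,908 litres at £1.14/litre → £58035.12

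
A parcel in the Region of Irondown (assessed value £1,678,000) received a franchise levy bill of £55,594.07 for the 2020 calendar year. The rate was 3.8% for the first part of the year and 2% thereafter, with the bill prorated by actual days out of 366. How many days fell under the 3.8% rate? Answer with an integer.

267 days

Let d = days at the first rate; then 366 − d days at the second rate.
£1,678,000 × [3.8%·d + 2%·(366−d)] / 366 = £55,594.07
Solving gives d = 267, so the new rate took effect on 24 Sep 2020.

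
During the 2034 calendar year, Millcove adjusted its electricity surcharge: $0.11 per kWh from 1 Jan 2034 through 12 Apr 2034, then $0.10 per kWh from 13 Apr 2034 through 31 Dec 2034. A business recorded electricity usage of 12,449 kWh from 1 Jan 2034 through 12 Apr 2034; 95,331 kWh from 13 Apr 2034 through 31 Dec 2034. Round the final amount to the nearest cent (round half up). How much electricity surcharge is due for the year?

1 Jan – 12 Apr 2034: 12,449 kWh at $0.11/kWh → $1,369.39
13 Apr – 31 Dec 2034: 95,331 kWh at $0.10/kWh → $9,533.10

$10,902.49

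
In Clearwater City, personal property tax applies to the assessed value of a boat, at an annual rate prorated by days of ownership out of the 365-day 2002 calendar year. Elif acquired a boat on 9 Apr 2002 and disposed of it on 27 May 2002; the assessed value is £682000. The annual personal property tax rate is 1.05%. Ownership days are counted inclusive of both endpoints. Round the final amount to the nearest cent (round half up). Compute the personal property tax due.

Days held (9 Apr – 27 May 2002): 49 out of 365
Tax = £682000 × 1.05% × 49/365 = £961.3397

£961.34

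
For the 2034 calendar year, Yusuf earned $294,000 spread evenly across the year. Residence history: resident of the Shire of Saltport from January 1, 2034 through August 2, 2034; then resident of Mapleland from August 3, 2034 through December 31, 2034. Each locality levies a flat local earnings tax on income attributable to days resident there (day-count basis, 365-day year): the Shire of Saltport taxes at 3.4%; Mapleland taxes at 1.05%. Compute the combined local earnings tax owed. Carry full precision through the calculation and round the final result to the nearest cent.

$7,137.76

The Shire of Saltport, January 1 – August 2, 2034: 214 days → $294,000 × 3.4% × 214/365 = $5,860.6685
Mapleland, August 3 – December 31, 2034: 151 days → $294,000 × 1.05% × 151/365 = $1,277.0877
Total = $7,137.7562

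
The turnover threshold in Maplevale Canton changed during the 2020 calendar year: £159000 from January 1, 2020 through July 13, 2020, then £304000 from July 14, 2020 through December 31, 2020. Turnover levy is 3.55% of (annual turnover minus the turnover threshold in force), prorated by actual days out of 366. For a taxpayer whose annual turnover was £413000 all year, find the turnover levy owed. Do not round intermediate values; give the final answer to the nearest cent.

£6612.02

January 1 – July 13, 2020: 195 days, exemption £159000 → (£413000 − £159000) × 3.55% × 195/366 = £4804.1393
July 14 – December 31, 2020: 171 days, exemption £304000 → (£413000 − £304000) × 3.55% × 171/366 = £1807.8811
Total = £6612.0205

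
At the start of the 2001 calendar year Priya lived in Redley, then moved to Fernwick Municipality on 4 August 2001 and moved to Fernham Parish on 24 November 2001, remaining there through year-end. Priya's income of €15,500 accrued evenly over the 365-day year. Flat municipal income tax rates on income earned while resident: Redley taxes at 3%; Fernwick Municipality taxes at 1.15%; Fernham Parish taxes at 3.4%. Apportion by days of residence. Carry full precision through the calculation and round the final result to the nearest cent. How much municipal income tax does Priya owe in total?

€383.47

Redley, 1 January – 3 August 2001: 215 days → €15,500 × 3% × 215/365 = €273.9041
Fernwick Municipality, 4 August – 23 November 2001: 112 days → €15,500 × 1.15% × 112/365 = €54.6959
Fernham Parish, 24 November – 31 December 2001: 38 days → €15,500 × 3.4% × 38/365 = €54.8658
Total = €383.4658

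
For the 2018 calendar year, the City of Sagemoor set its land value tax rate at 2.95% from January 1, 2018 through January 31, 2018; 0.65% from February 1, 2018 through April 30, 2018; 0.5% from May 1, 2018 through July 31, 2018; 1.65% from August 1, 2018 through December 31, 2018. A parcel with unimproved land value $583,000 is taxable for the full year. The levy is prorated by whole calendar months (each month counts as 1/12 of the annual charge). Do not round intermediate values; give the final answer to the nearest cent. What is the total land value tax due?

$7,117.46

January 1 – January 31, 2018: 1 month at 2.95% → $583,000 × 2.95% × 1/12 = $1,433.2083
February 1 – April 30, 2018: 3 months at 0.65% → $583,000 × 0.65% × 3/12 = $947.3750
May 1 – July 31, 2018: 3 months at 0.5% → $583,000 × 0.5% × 3/12 = $728.7500
August 1 – December 31, 2018: 5 months at 1.65% → $583,000 × 1.65% × 5/12 = $4,008.1250
Total = $7,117.4583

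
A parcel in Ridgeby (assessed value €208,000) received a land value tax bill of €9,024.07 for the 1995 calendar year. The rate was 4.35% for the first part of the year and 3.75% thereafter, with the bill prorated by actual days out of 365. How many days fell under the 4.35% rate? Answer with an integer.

358 days

Let d = days at the first rate; then 365 − d days at the second rate.
€208,000 × [4.35%·d + 3.75%·(365−d)] / 365 = €9,024.07
Solving gives d = 358, so the new rate took effect on 25 December 1995.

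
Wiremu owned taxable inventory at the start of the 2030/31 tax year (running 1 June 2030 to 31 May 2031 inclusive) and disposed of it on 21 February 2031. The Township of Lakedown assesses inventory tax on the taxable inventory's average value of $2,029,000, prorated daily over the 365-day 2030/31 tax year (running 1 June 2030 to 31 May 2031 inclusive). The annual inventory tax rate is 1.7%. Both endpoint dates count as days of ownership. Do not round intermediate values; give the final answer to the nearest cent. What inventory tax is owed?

$25,137.36

Days held (1 June 2030 – 21 February 2031): 266 out of 365
Tax = $2,029,000 × 1.7% × 266/365 = $25,137.3644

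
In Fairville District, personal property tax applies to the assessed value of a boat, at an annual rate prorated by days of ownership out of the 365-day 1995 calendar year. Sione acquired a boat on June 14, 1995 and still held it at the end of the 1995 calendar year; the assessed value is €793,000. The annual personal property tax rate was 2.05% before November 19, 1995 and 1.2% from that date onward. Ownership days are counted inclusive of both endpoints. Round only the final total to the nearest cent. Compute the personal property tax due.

€8,158.12

June 14 – November 18, 1995: 158 days at 2.05% → €793,000 × 2.05% × 158/365 = €7,037.0603
November 19 – December 31, 1995: 43 days at 1.2% → €793,000 × 1.2% × 43/365 = €1,121.0630
Total = €8,158.1233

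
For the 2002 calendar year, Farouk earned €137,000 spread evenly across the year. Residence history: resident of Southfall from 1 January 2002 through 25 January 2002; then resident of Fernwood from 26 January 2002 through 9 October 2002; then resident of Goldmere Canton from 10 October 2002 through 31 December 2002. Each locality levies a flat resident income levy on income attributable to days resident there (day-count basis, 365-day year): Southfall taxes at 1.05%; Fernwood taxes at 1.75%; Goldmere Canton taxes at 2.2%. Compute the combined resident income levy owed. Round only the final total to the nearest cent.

€2,472.01

Southfall, 1 January – 25 January 2002: 25 days → €137,000 × 1.05% × 25/365 = €98.5274
Fernwood, 26 January – 9 October 2002: 257 days → €137,000 × 1.75% × 257/365 = €1,688.1027
Goldmere Canton, 10 October – 31 December 2002: 83 days → €137,000 × 2.2% × 83/365 = €685.3753
Total = €2,472.0055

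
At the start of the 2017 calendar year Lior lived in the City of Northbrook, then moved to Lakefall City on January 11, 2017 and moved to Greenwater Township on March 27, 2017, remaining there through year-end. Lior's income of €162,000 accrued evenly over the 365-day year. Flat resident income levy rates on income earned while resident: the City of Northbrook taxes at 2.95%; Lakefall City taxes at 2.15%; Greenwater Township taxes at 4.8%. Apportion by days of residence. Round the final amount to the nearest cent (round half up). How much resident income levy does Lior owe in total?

€6,811.77

The City of Northbrook, January 1 – January 10, 2017: 10 days → €162,000 × 2.95% × 10/365 = €130.9315
Lakefall City, January 11 – March 26, 2017: 75 days → €162,000 × 2.15% × 75/365 = €715.6849
Greenwater Township, March 27 – December 31, 2017: 280 days → €162,000 × 4.8% × 280/365 = €5,965.1507
Total = €6,811.7671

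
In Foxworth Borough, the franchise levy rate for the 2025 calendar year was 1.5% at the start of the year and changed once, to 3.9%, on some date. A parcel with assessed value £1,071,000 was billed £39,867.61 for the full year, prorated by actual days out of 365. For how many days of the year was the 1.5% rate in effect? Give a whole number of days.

Let d = days at the first rate; then 365 − d days at the second rate.
£1,071,000 × [1.5%·d + 3.9%·(365−d)] / 365 = £39,867.61
Solving gives d = 27, so the new rate took effect on January 28, 2025.

27 days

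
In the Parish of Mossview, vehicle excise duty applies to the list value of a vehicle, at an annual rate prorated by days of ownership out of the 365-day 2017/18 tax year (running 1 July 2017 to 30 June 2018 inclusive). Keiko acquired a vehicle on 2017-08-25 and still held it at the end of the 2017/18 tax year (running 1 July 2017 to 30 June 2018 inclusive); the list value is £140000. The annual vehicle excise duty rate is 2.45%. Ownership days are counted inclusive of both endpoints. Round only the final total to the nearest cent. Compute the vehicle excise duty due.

£2913.15

Days held (2017-08-25 to 2018-06-30): 310 out of 365
Tax = £140000 × 2.45% × 310/365 = £2913.1507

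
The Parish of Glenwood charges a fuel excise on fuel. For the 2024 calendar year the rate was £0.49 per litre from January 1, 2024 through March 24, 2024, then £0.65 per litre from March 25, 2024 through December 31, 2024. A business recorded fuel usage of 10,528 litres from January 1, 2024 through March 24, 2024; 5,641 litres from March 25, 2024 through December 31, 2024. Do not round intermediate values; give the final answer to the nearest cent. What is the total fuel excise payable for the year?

£8,825.37

January 1 – March 24, 2024: 10,528 litres at £0.49/litre → £5,158.72
March 25 – December 31, 2024: 5,641 litres at £0.65/litre → £3,666.65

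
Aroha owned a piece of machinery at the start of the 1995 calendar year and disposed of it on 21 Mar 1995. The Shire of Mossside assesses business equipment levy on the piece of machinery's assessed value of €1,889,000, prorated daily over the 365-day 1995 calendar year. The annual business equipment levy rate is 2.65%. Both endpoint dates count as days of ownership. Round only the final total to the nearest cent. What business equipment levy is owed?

€10,971.73

Days held (1 Jan – 21 Mar 1995): 80 out of 365
Tax = €1,889,000 × 2.65% × 80/365 = €10,971.7260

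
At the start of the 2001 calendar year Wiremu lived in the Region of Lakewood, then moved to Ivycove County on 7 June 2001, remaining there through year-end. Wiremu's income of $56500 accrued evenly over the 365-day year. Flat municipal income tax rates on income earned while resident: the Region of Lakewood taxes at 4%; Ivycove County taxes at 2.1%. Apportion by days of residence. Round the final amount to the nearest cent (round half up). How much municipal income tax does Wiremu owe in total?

The Region of Lakewood, 1 January – 6 June 2001: 157 days → $56500 × 4% × 157/365 = $972.1096
Ivycove County, 7 June – 31 December 2001: 208 days → $56500 × 2.1% × 208/365 = $676.1425
Total = $1648.2521

$1648.25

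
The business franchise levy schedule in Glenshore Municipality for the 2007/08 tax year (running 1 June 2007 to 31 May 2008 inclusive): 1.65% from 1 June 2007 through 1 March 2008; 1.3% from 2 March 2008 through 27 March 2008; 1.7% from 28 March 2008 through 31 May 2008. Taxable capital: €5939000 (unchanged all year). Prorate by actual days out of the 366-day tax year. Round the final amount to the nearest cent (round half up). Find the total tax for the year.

€97044.23

1 June 2007 – 1 March 2008: 275 days at 1.65% → €5939000 × 1.65% × 275/366 = €73628.9959
2 March – 27 March 2008: 26 days at 1.3% → €5939000 × 1.3% × 26/366 = €5484.6503
28 March – 31 May 2008: 65 days at 1.7% → €5939000 × 1.7% × 65/366 = €17930.5874
Total = €97044.2336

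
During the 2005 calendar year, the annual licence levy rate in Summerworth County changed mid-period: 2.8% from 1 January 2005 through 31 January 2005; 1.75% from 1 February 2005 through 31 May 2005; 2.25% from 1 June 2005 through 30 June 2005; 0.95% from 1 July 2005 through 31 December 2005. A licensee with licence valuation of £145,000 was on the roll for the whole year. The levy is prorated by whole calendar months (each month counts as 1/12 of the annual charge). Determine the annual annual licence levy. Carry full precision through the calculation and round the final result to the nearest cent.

£2,144.79

1 January – 31 January 2005: 1 month at 2.8% → £145,000 × 2.8% × 1/12 = £338.3333
1 February – 31 May 2005: 4 months at 1.75% → £145,000 × 1.75% × 4/12 = £845.8333
1 June – 30 June 2005: 1 month at 2.25% → £145,000 × 2.25% × 1/12 = £271.8750
1 July – 31 December 2005: 6 months at 0.95% → £145,000 × 0.95% × 6/12 = £688.7500
Total = £2,144.7917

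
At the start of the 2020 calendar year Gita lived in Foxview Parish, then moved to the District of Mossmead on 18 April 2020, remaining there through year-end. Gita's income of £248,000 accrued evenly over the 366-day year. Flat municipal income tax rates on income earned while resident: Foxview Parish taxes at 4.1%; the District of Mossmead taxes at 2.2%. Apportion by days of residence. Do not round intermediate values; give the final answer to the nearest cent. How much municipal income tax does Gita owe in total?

Foxview Parish, 1 January – 17 April 2020: 108 days → £248,000 × 4.1% × 108/366 = £3,000.3934
The District of Mossmead, 18 April – 31 December 2020: 258 days → £248,000 × 2.2% × 258/366 = £3,846.0328
Total = £6,846.4262

£6,846.43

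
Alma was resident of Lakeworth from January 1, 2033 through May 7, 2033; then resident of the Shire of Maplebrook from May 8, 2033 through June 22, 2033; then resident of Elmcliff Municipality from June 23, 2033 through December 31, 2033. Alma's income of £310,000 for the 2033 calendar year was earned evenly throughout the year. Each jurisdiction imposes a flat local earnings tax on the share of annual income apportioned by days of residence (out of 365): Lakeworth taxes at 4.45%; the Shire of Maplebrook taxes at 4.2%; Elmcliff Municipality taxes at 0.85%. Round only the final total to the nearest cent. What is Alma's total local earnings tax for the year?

Lakeworth, January 1 – May 7, 2033: 127 days → £310,000 × 4.45% × 127/365 = £4,799.9041
The Shire of Maplebrook, May 8 – June 22, 2033: 46 days → £310,000 × 4.2% × 46/365 = £1,640.8767
Elmcliff Municipality, June 23 – December 31, 2033: 192 days → £310,000 × 0.85% × 192/365 = £1,386.0822
Total = £7,826.8630

£7,826.86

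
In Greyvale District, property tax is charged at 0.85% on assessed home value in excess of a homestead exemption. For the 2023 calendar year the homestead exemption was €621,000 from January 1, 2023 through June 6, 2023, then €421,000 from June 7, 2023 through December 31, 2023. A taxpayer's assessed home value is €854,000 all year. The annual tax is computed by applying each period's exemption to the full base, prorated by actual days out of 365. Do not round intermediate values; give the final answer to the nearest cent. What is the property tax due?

€2,949.27

January 1 – June 6, 2023: 157 days, exemption €621,000 → (€854,000 − €621,000) × 0.85% × 157/365 = €851.8863
June 7 – December 31, 2023: 208 days, exemption €421,000 → (€854,000 − €421,000) × 0.85% × 208/365 = €2,097.3808
Total = €2,949.2671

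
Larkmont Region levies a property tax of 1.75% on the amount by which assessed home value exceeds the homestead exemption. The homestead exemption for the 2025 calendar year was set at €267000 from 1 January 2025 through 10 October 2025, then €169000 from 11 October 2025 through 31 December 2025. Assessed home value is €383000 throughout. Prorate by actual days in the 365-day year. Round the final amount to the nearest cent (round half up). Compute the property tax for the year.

€2415.29

1 January – 10 October 2025: 283 days, exemption €267000 → (€383000 − €267000) × 1.75% × 283/365 = €1573.9452
11 October – 31 December 2025: 82 days, exemption €169000 → (€383000 − €169000) × 1.75% × 82/365 = €841.3425
Total = €2415.2877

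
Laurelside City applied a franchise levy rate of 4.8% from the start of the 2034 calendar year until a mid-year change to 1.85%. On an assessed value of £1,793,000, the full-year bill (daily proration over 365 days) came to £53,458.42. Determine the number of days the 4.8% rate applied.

140 days

Let d = days at the first rate; then 365 − d days at the second rate.
£1,793,000 × [4.8%·d + 1.85%·(365−d)] / 365 = £53,458.42
Solving gives d = 140, so the new rate took effect on 21 May 2034.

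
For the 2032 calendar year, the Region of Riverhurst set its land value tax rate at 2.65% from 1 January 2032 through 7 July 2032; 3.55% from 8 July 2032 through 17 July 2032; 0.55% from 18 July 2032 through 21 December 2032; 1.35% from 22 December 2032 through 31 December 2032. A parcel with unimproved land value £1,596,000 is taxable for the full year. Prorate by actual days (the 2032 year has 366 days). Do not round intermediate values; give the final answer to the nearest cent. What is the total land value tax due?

1 January – 7 July 2032: 189 days at 2.65% → £1,596,000 × 2.65% × 189/366 = £21,840.3443
8 July – 17 July 2032: 10 days at 3.55% → £1,596,000 × 3.55% × 10/366 = £1,548.0328
18 July – 21 December 2032: 157 days at 0.55% → £1,596,000 × 0.55% × 157/366 = £3,765.4262
22 December – 31 December 2032: 10 days at 1.35% → £1,596,000 × 1.35% × 10/366 = £588.6885
Total = £27,742.4918

£27,742.49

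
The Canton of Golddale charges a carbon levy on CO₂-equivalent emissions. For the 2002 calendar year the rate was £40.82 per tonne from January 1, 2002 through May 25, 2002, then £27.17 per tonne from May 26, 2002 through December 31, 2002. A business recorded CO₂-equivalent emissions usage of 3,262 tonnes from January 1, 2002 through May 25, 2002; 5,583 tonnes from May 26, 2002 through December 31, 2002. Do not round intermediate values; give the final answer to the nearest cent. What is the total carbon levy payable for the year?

January 1 – May 25, 2002: 3,262 tonnes at £40.82/tonne → £133,154.84
May 26 – December 31, 2002: 5,583 tonnes at £27.17/tonne → £151,690.11

£284,844.95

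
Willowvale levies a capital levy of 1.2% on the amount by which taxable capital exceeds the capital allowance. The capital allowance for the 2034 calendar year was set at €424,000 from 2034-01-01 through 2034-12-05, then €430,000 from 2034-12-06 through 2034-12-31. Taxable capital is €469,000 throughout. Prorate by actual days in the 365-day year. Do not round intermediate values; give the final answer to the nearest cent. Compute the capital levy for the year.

€534.87

2034-01-01 to 2034-12-05: 339 days, exemption €424,000 → (€469,000 − €424,000) × 1.2% × 339/365 = €501.5342
2034-12-06 to 2034-12-31: 26 days, exemption €430,000 → (€469,000 − €430,000) × 1.2% × 26/365 = €33.3370
Total = €534.8712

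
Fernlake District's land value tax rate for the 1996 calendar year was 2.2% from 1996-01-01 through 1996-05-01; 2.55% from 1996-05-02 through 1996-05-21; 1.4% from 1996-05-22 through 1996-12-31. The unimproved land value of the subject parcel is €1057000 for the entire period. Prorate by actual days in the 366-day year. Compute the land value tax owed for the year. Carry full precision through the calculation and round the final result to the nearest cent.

1996-01-01 to 1996-05-01: 122 days at 2.2% → €1057000 × 2.2% × 122/366 = €7751.3333
1996-05-02 to 1996-05-21: 20 days at 2.55% → €1057000 × 2.55% × 20/366 = €1472.8689
1996-05-22 to 1996-12-31: 224 days at 1.4% → €1057000 × 1.4% × 224/366 = €9056.6995
Total = €18280.9016

€18280.90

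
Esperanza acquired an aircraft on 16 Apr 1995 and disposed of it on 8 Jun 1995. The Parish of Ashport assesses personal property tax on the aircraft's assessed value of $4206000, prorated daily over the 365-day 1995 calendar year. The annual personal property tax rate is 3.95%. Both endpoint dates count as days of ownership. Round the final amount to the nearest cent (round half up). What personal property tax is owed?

Days held (16 Apr – 8 Jun 1995): 54 out of 365
Tax = $4206000 × 3.95% × 54/365 = $24579.1726

$24579.17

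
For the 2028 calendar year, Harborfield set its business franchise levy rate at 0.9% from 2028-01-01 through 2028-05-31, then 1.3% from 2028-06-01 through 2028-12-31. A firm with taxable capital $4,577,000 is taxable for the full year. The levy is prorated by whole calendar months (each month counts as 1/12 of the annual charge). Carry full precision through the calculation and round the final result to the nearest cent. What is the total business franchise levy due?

$51,872.67

2028-01-01 to 2028-05-31: 5 months at 0.9% → $4,577,000 × 0.9% × 5/12 = $17,163.7500
2028-06-01 to 2028-12-31: 7 months at 1.3% → $4,577,000 × 1.3% × 7/12 = $34,708.9167
Total = $51,872.6667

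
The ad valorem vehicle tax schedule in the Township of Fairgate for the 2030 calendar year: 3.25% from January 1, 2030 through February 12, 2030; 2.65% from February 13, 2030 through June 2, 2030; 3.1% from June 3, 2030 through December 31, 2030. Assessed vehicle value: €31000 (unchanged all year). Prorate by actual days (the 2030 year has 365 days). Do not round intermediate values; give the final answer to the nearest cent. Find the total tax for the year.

€924.44

January 1 – February 12, 2030: 43 days at 3.25% → €31000 × 3.25% × 43/365 = €118.6918
February 13 – June 2, 2030: 110 days at 2.65% → €31000 × 2.65% × 110/365 = €247.5753
June 3 – December 31, 2030: 212 days at 3.1% → €31000 × 3.1% × 212/365 = €558.1699
Total = €924.4370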